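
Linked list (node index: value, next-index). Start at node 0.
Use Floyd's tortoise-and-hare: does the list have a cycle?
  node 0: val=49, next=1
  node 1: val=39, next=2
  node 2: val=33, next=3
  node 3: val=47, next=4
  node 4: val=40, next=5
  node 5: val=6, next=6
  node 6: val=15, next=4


Floyd's tortoise (slow, +1) and hare (fast, +2):
  init: slow=0, fast=0
  step 1: slow=1, fast=2
  step 2: slow=2, fast=4
  step 3: slow=3, fast=6
  step 4: slow=4, fast=5
  step 5: slow=5, fast=4
  step 6: slow=6, fast=6
  slow == fast at node 6: cycle detected

Cycle: yes


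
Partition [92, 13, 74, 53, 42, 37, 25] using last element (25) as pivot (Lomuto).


Pivot: 25
  13 <= 25: swap -> [13, 92, 74, 53, 42, 37, 25]
Place pivot at 1: [13, 25, 74, 53, 42, 37, 92]

Partitioned: [13, 25, 74, 53, 42, 37, 92]


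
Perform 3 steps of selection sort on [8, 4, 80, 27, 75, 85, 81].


Initial: [8, 4, 80, 27, 75, 85, 81]
Step 1: min=4 at 1
  Swap: [4, 8, 80, 27, 75, 85, 81]
Step 2: min=8 at 1
  Swap: [4, 8, 80, 27, 75, 85, 81]
Step 3: min=27 at 3
  Swap: [4, 8, 27, 80, 75, 85, 81]

After 3 steps: [4, 8, 27, 80, 75, 85, 81]


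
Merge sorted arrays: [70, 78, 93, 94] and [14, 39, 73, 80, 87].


Take 14 from B
Take 39 from B
Take 70 from A
Take 73 from B
Take 78 from A
Take 80 from B
Take 87 from B

Merged: [14, 39, 70, 73, 78, 80, 87, 93, 94]


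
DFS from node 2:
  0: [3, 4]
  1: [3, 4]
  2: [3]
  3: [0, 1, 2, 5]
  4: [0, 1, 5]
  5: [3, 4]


Visit 2, push [3]
Visit 3, push [5, 1, 0]
Visit 0, push [4]
Visit 4, push [5, 1]
Visit 1, push []
Visit 5, push []

DFS order: [2, 3, 0, 4, 1, 5]


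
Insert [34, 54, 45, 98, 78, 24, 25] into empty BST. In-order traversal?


Insert 34: root
Insert 54: R from 34
Insert 45: R from 34 -> L from 54
Insert 98: R from 34 -> R from 54
Insert 78: R from 34 -> R from 54 -> L from 98
Insert 24: L from 34
Insert 25: L from 34 -> R from 24

In-order: [24, 25, 34, 45, 54, 78, 98]


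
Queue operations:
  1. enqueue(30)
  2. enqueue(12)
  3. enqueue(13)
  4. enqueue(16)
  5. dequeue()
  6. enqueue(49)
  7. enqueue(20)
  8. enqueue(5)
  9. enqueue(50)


enqueue(30) -> [30]
enqueue(12) -> [30, 12]
enqueue(13) -> [30, 12, 13]
enqueue(16) -> [30, 12, 13, 16]
dequeue()->30, [12, 13, 16]
enqueue(49) -> [12, 13, 16, 49]
enqueue(20) -> [12, 13, 16, 49, 20]
enqueue(5) -> [12, 13, 16, 49, 20, 5]
enqueue(50) -> [12, 13, 16, 49, 20, 5, 50]

Final queue: [12, 13, 16, 49, 20, 5, 50]


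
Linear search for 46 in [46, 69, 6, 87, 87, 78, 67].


i=0: 46==46 found!

Found at 0, 1 comps


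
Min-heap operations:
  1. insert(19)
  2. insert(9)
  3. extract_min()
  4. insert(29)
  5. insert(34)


insert(19) -> [19]
insert(9) -> [9, 19]
extract_min()->9, [19]
insert(29) -> [19, 29]
insert(34) -> [19, 29, 34]

Final heap: [19, 29, 34]


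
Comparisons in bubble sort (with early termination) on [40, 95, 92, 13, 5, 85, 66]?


Algorithm: bubble sort (with early termination)
Input: [40, 95, 92, 13, 5, 85, 66]
Sorted: [5, 13, 40, 66, 85, 92, 95]

20


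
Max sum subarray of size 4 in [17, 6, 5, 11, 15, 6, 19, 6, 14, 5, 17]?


[0:4]: 39
[1:5]: 37
[2:6]: 37
[3:7]: 51
[4:8]: 46
[5:9]: 45
[6:10]: 44
[7:11]: 42

Max: 51 at [3:7]


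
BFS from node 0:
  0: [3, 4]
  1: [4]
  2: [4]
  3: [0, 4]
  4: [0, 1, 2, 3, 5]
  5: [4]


Visit 0, enqueue [3, 4]
Visit 3, enqueue []
Visit 4, enqueue [1, 2, 5]
Visit 1, enqueue []
Visit 2, enqueue []
Visit 5, enqueue []

BFS order: [0, 3, 4, 1, 2, 5]


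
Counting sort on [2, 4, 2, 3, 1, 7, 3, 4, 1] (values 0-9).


Input: [2, 4, 2, 3, 1, 7, 3, 4, 1]
Counts: [0, 2, 2, 2, 2, 0, 0, 1, 0, 0]

Sorted: [1, 1, 2, 2, 3, 3, 4, 4, 7]


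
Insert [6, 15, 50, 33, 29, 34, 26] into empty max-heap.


Insert 6: [6]
Insert 15: [15, 6]
Insert 50: [50, 6, 15]
Insert 33: [50, 33, 15, 6]
Insert 29: [50, 33, 15, 6, 29]
Insert 34: [50, 33, 34, 6, 29, 15]
Insert 26: [50, 33, 34, 6, 29, 15, 26]

Final heap: [50, 33, 34, 6, 29, 15, 26]


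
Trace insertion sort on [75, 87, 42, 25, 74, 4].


Initial: [75, 87, 42, 25, 74, 4]
Insert 87: [75, 87, 42, 25, 74, 4]
Insert 42: [42, 75, 87, 25, 74, 4]
Insert 25: [25, 42, 75, 87, 74, 4]
Insert 74: [25, 42, 74, 75, 87, 4]
Insert 4: [4, 25, 42, 74, 75, 87]

Sorted: [4, 25, 42, 74, 75, 87]


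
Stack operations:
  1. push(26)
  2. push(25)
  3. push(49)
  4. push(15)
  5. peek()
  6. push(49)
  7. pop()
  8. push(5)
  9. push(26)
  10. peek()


push(26) -> [26]
push(25) -> [26, 25]
push(49) -> [26, 25, 49]
push(15) -> [26, 25, 49, 15]
peek()->15
push(49) -> [26, 25, 49, 15, 49]
pop()->49, [26, 25, 49, 15]
push(5) -> [26, 25, 49, 15, 5]
push(26) -> [26, 25, 49, 15, 5, 26]
peek()->26

Final stack: [26, 25, 49, 15, 5, 26]


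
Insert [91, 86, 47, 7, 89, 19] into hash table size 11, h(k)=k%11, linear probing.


Insert 91: h=3 -> slot 3
Insert 86: h=9 -> slot 9
Insert 47: h=3, 1 probes -> slot 4
Insert 7: h=7 -> slot 7
Insert 89: h=1 -> slot 1
Insert 19: h=8 -> slot 8

Table: [None, 89, None, 91, 47, None, None, 7, 19, 86, None]


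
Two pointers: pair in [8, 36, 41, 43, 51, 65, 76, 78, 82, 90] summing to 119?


lo=0(8)+hi=9(90)=98
lo=1(36)+hi=9(90)=126
lo=1(36)+hi=8(82)=118
lo=2(41)+hi=8(82)=123
lo=2(41)+hi=7(78)=119

Yes: 41+78=119


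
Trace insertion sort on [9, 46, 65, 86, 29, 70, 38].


Initial: [9, 46, 65, 86, 29, 70, 38]
Insert 46: [9, 46, 65, 86, 29, 70, 38]
Insert 65: [9, 46, 65, 86, 29, 70, 38]
Insert 86: [9, 46, 65, 86, 29, 70, 38]
Insert 29: [9, 29, 46, 65, 86, 70, 38]
Insert 70: [9, 29, 46, 65, 70, 86, 38]
Insert 38: [9, 29, 38, 46, 65, 70, 86]

Sorted: [9, 29, 38, 46, 65, 70, 86]


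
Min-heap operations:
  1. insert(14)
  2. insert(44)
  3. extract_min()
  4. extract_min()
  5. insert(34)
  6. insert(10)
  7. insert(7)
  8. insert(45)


insert(14) -> [14]
insert(44) -> [14, 44]
extract_min()->14, [44]
extract_min()->44, []
insert(34) -> [34]
insert(10) -> [10, 34]
insert(7) -> [7, 34, 10]
insert(45) -> [7, 34, 10, 45]

Final heap: [7, 34, 10, 45]


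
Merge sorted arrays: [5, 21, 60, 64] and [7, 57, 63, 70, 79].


Take 5 from A
Take 7 from B
Take 21 from A
Take 57 from B
Take 60 from A
Take 63 from B
Take 64 from A

Merged: [5, 7, 21, 57, 60, 63, 64, 70, 79]


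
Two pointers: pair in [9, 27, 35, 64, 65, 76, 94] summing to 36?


lo=0(9)+hi=6(94)=103
lo=0(9)+hi=5(76)=85
lo=0(9)+hi=4(65)=74
lo=0(9)+hi=3(64)=73
lo=0(9)+hi=2(35)=44
lo=0(9)+hi=1(27)=36

Yes: 9+27=36


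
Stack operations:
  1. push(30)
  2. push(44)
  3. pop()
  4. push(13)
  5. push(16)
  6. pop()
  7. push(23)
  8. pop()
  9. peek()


push(30) -> [30]
push(44) -> [30, 44]
pop()->44, [30]
push(13) -> [30, 13]
push(16) -> [30, 13, 16]
pop()->16, [30, 13]
push(23) -> [30, 13, 23]
pop()->23, [30, 13]
peek()->13

Final stack: [30, 13]


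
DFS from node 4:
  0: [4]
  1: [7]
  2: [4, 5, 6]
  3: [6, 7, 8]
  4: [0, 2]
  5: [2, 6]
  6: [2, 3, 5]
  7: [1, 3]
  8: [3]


Visit 4, push [2, 0]
Visit 0, push []
Visit 2, push [6, 5]
Visit 5, push [6]
Visit 6, push [3]
Visit 3, push [8, 7]
Visit 7, push [1]
Visit 1, push []
Visit 8, push []

DFS order: [4, 0, 2, 5, 6, 3, 7, 1, 8]


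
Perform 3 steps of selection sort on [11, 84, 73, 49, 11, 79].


Initial: [11, 84, 73, 49, 11, 79]
Step 1: min=11 at 0
  Swap: [11, 84, 73, 49, 11, 79]
Step 2: min=11 at 4
  Swap: [11, 11, 73, 49, 84, 79]
Step 3: min=49 at 3
  Swap: [11, 11, 49, 73, 84, 79]

After 3 steps: [11, 11, 49, 73, 84, 79]


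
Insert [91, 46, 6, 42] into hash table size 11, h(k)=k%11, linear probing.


Insert 91: h=3 -> slot 3
Insert 46: h=2 -> slot 2
Insert 6: h=6 -> slot 6
Insert 42: h=9 -> slot 9

Table: [None, None, 46, 91, None, None, 6, None, None, 42, None]


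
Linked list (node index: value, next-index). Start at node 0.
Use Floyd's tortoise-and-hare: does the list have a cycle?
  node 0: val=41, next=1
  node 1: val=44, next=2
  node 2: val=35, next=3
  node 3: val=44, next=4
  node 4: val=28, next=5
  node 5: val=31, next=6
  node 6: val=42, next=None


Floyd's tortoise (slow, +1) and hare (fast, +2):
  init: slow=0, fast=0
  step 1: slow=1, fast=2
  step 2: slow=2, fast=4
  step 3: slow=3, fast=6
  step 4: fast -> None, no cycle

Cycle: no


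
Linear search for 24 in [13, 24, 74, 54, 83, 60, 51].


i=0: 13!=24
i=1: 24==24 found!

Found at 1, 2 comps


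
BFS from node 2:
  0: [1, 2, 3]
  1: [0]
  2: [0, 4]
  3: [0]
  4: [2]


Visit 2, enqueue [0, 4]
Visit 0, enqueue [1, 3]
Visit 4, enqueue []
Visit 1, enqueue []
Visit 3, enqueue []

BFS order: [2, 0, 4, 1, 3]


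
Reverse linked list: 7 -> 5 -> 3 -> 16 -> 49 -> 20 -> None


Step 1: curr=7, set curr.next=prev(None) | reversed so far: 7
Step 2: curr=5, set curr.next=prev(7) | reversed so far: 5 -> 7
Step 3: curr=3, set curr.next=prev(5) | reversed so far: 3 -> 5 -> 7
Step 4: curr=16, set curr.next=prev(3) | reversed so far: 16 -> 3 -> 5 -> 7
Step 5: curr=49, set curr.next=prev(16) | reversed so far: 49 -> 16 -> 3 -> 5 -> 7
Step 6: curr=20, set curr.next=prev(49) | reversed so far: 20 -> 49 -> 16 -> 3 -> 5 -> 7

20 -> 49 -> 16 -> 3 -> 5 -> 7 -> None


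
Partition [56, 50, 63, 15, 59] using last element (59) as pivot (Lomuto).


Pivot: 59
  56 <= 59: advance i (no swap)
  50 <= 59: advance i (no swap)
  15 <= 59: swap -> [56, 50, 15, 63, 59]
Place pivot at 3: [56, 50, 15, 59, 63]

Partitioned: [56, 50, 15, 59, 63]


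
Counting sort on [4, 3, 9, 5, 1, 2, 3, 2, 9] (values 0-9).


Input: [4, 3, 9, 5, 1, 2, 3, 2, 9]
Counts: [0, 1, 2, 2, 1, 1, 0, 0, 0, 2]

Sorted: [1, 2, 2, 3, 3, 4, 5, 9, 9]


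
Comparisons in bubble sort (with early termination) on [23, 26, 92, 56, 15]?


Algorithm: bubble sort (with early termination)
Input: [23, 26, 92, 56, 15]
Sorted: [15, 23, 26, 56, 92]

10


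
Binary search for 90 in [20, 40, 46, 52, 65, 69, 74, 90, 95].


Step 1: lo=0, hi=8, mid=4, val=65
Step 2: lo=5, hi=8, mid=6, val=74
Step 3: lo=7, hi=8, mid=7, val=90

Found at index 7


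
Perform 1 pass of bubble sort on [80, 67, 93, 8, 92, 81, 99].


Initial: [80, 67, 93, 8, 92, 81, 99]
Pass 1: [67, 80, 8, 92, 81, 93, 99] (4 swaps)

After 1 pass: [67, 80, 8, 92, 81, 93, 99]


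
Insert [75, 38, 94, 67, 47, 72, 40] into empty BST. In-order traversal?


Insert 75: root
Insert 38: L from 75
Insert 94: R from 75
Insert 67: L from 75 -> R from 38
Insert 47: L from 75 -> R from 38 -> L from 67
Insert 72: L from 75 -> R from 38 -> R from 67
Insert 40: L from 75 -> R from 38 -> L from 67 -> L from 47

In-order: [38, 40, 47, 67, 72, 75, 94]


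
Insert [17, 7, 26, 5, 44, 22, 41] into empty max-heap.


Insert 17: [17]
Insert 7: [17, 7]
Insert 26: [26, 7, 17]
Insert 5: [26, 7, 17, 5]
Insert 44: [44, 26, 17, 5, 7]
Insert 22: [44, 26, 22, 5, 7, 17]
Insert 41: [44, 26, 41, 5, 7, 17, 22]

Final heap: [44, 26, 41, 5, 7, 17, 22]


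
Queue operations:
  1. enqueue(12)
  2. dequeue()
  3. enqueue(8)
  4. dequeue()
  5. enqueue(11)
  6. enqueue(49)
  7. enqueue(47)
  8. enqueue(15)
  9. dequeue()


enqueue(12) -> [12]
dequeue()->12, []
enqueue(8) -> [8]
dequeue()->8, []
enqueue(11) -> [11]
enqueue(49) -> [11, 49]
enqueue(47) -> [11, 49, 47]
enqueue(15) -> [11, 49, 47, 15]
dequeue()->11, [49, 47, 15]

Final queue: [49, 47, 15]


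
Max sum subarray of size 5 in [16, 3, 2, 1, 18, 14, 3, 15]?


[0:5]: 40
[1:6]: 38
[2:7]: 38
[3:8]: 51

Max: 51 at [3:8]


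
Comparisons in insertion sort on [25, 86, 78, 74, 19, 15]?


Algorithm: insertion sort
Input: [25, 86, 78, 74, 19, 15]
Sorted: [15, 19, 25, 74, 78, 86]

15


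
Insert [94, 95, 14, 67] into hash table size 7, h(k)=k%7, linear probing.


Insert 94: h=3 -> slot 3
Insert 95: h=4 -> slot 4
Insert 14: h=0 -> slot 0
Insert 67: h=4, 1 probes -> slot 5

Table: [14, None, None, 94, 95, 67, None]


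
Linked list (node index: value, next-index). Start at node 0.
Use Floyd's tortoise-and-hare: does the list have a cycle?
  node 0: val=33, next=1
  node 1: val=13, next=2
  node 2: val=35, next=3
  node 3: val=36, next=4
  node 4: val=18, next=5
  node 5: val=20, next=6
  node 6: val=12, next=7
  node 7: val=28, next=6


Floyd's tortoise (slow, +1) and hare (fast, +2):
  init: slow=0, fast=0
  step 1: slow=1, fast=2
  step 2: slow=2, fast=4
  step 3: slow=3, fast=6
  step 4: slow=4, fast=6
  step 5: slow=5, fast=6
  step 6: slow=6, fast=6
  slow == fast at node 6: cycle detected

Cycle: yes


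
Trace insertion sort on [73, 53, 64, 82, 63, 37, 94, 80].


Initial: [73, 53, 64, 82, 63, 37, 94, 80]
Insert 53: [53, 73, 64, 82, 63, 37, 94, 80]
Insert 64: [53, 64, 73, 82, 63, 37, 94, 80]
Insert 82: [53, 64, 73, 82, 63, 37, 94, 80]
Insert 63: [53, 63, 64, 73, 82, 37, 94, 80]
Insert 37: [37, 53, 63, 64, 73, 82, 94, 80]
Insert 94: [37, 53, 63, 64, 73, 82, 94, 80]
Insert 80: [37, 53, 63, 64, 73, 80, 82, 94]

Sorted: [37, 53, 63, 64, 73, 80, 82, 94]


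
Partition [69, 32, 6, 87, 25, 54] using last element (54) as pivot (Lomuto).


Pivot: 54
  32 <= 54: swap -> [32, 69, 6, 87, 25, 54]
  6 <= 54: swap -> [32, 6, 69, 87, 25, 54]
  25 <= 54: swap -> [32, 6, 25, 87, 69, 54]
Place pivot at 3: [32, 6, 25, 54, 69, 87]

Partitioned: [32, 6, 25, 54, 69, 87]


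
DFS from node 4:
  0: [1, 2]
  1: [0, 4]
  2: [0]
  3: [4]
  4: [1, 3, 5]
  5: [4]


Visit 4, push [5, 3, 1]
Visit 1, push [0]
Visit 0, push [2]
Visit 2, push []
Visit 3, push []
Visit 5, push []

DFS order: [4, 1, 0, 2, 3, 5]


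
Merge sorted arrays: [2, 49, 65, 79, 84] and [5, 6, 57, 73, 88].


Take 2 from A
Take 5 from B
Take 6 from B
Take 49 from A
Take 57 from B
Take 65 from A
Take 73 from B
Take 79 from A
Take 84 from A

Merged: [2, 5, 6, 49, 57, 65, 73, 79, 84, 88]


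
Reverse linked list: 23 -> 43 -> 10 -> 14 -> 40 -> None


Step 1: curr=23, set curr.next=prev(None) | reversed so far: 23
Step 2: curr=43, set curr.next=prev(23) | reversed so far: 43 -> 23
Step 3: curr=10, set curr.next=prev(43) | reversed so far: 10 -> 43 -> 23
Step 4: curr=14, set curr.next=prev(10) | reversed so far: 14 -> 10 -> 43 -> 23
Step 5: curr=40, set curr.next=prev(14) | reversed so far: 40 -> 14 -> 10 -> 43 -> 23

40 -> 14 -> 10 -> 43 -> 23 -> None


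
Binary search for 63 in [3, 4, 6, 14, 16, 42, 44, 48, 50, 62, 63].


Step 1: lo=0, hi=10, mid=5, val=42
Step 2: lo=6, hi=10, mid=8, val=50
Step 3: lo=9, hi=10, mid=9, val=62
Step 4: lo=10, hi=10, mid=10, val=63

Found at index 10


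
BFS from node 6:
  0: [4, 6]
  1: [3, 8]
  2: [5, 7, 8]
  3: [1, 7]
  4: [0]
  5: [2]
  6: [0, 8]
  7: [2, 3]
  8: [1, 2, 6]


Visit 6, enqueue [0, 8]
Visit 0, enqueue [4]
Visit 8, enqueue [1, 2]
Visit 4, enqueue []
Visit 1, enqueue [3]
Visit 2, enqueue [5, 7]
Visit 3, enqueue []
Visit 5, enqueue []
Visit 7, enqueue []

BFS order: [6, 0, 8, 4, 1, 2, 3, 5, 7]


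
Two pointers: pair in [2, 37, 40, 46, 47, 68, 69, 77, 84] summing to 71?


lo=0(2)+hi=8(84)=86
lo=0(2)+hi=7(77)=79
lo=0(2)+hi=6(69)=71

Yes: 2+69=71


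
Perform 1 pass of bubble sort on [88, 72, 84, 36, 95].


Initial: [88, 72, 84, 36, 95]
Pass 1: [72, 84, 36, 88, 95] (3 swaps)

After 1 pass: [72, 84, 36, 88, 95]


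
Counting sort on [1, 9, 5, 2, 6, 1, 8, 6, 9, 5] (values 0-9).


Input: [1, 9, 5, 2, 6, 1, 8, 6, 9, 5]
Counts: [0, 2, 1, 0, 0, 2, 2, 0, 1, 2]

Sorted: [1, 1, 2, 5, 5, 6, 6, 8, 9, 9]


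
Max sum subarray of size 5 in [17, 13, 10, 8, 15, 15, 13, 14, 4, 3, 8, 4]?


[0:5]: 63
[1:6]: 61
[2:7]: 61
[3:8]: 65
[4:9]: 61
[5:10]: 49
[6:11]: 42
[7:12]: 33

Max: 65 at [3:8]


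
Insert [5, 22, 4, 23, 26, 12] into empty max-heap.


Insert 5: [5]
Insert 22: [22, 5]
Insert 4: [22, 5, 4]
Insert 23: [23, 22, 4, 5]
Insert 26: [26, 23, 4, 5, 22]
Insert 12: [26, 23, 12, 5, 22, 4]

Final heap: [26, 23, 12, 5, 22, 4]


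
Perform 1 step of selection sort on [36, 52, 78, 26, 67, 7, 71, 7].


Initial: [36, 52, 78, 26, 67, 7, 71, 7]
Step 1: min=7 at 5
  Swap: [7, 52, 78, 26, 67, 36, 71, 7]

After 1 step: [7, 52, 78, 26, 67, 36, 71, 7]


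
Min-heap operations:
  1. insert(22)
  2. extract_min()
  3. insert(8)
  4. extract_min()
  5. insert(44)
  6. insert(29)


insert(22) -> [22]
extract_min()->22, []
insert(8) -> [8]
extract_min()->8, []
insert(44) -> [44]
insert(29) -> [29, 44]

Final heap: [29, 44]


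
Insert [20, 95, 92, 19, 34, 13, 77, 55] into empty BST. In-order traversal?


Insert 20: root
Insert 95: R from 20
Insert 92: R from 20 -> L from 95
Insert 19: L from 20
Insert 34: R from 20 -> L from 95 -> L from 92
Insert 13: L from 20 -> L from 19
Insert 77: R from 20 -> L from 95 -> L from 92 -> R from 34
Insert 55: R from 20 -> L from 95 -> L from 92 -> R from 34 -> L from 77

In-order: [13, 19, 20, 34, 55, 77, 92, 95]


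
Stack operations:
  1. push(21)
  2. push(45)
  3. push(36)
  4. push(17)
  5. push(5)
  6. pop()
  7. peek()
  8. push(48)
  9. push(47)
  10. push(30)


push(21) -> [21]
push(45) -> [21, 45]
push(36) -> [21, 45, 36]
push(17) -> [21, 45, 36, 17]
push(5) -> [21, 45, 36, 17, 5]
pop()->5, [21, 45, 36, 17]
peek()->17
push(48) -> [21, 45, 36, 17, 48]
push(47) -> [21, 45, 36, 17, 48, 47]
push(30) -> [21, 45, 36, 17, 48, 47, 30]

Final stack: [21, 45, 36, 17, 48, 47, 30]


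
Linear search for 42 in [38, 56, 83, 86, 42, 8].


i=0: 38!=42
i=1: 56!=42
i=2: 83!=42
i=3: 86!=42
i=4: 42==42 found!

Found at 4, 5 comps


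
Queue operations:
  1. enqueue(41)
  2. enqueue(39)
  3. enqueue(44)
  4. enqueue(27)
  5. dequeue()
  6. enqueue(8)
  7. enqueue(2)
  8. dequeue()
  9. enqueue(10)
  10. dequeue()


enqueue(41) -> [41]
enqueue(39) -> [41, 39]
enqueue(44) -> [41, 39, 44]
enqueue(27) -> [41, 39, 44, 27]
dequeue()->41, [39, 44, 27]
enqueue(8) -> [39, 44, 27, 8]
enqueue(2) -> [39, 44, 27, 8, 2]
dequeue()->39, [44, 27, 8, 2]
enqueue(10) -> [44, 27, 8, 2, 10]
dequeue()->44, [27, 8, 2, 10]

Final queue: [27, 8, 2, 10]


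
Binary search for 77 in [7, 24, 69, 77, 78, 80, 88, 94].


Step 1: lo=0, hi=7, mid=3, val=77

Found at index 3


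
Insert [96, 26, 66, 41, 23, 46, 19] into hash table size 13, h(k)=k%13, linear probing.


Insert 96: h=5 -> slot 5
Insert 26: h=0 -> slot 0
Insert 66: h=1 -> slot 1
Insert 41: h=2 -> slot 2
Insert 23: h=10 -> slot 10
Insert 46: h=7 -> slot 7
Insert 19: h=6 -> slot 6

Table: [26, 66, 41, None, None, 96, 19, 46, None, None, 23, None, None]


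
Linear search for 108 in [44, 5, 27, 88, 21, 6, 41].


i=0: 44!=108
i=1: 5!=108
i=2: 27!=108
i=3: 88!=108
i=4: 21!=108
i=5: 6!=108
i=6: 41!=108

Not found, 7 comps


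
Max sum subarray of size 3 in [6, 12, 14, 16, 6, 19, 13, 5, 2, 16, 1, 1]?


[0:3]: 32
[1:4]: 42
[2:5]: 36
[3:6]: 41
[4:7]: 38
[5:8]: 37
[6:9]: 20
[7:10]: 23
[8:11]: 19
[9:12]: 18

Max: 42 at [1:4]


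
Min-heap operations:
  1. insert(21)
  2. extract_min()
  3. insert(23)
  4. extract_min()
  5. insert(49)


insert(21) -> [21]
extract_min()->21, []
insert(23) -> [23]
extract_min()->23, []
insert(49) -> [49]

Final heap: [49]


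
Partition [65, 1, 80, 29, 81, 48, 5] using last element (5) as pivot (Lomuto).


Pivot: 5
  1 <= 5: swap -> [1, 65, 80, 29, 81, 48, 5]
Place pivot at 1: [1, 5, 80, 29, 81, 48, 65]

Partitioned: [1, 5, 80, 29, 81, 48, 65]


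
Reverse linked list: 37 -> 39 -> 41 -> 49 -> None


Step 1: curr=37, set curr.next=prev(None) | reversed so far: 37
Step 2: curr=39, set curr.next=prev(37) | reversed so far: 39 -> 37
Step 3: curr=41, set curr.next=prev(39) | reversed so far: 41 -> 39 -> 37
Step 4: curr=49, set curr.next=prev(41) | reversed so far: 49 -> 41 -> 39 -> 37

49 -> 41 -> 39 -> 37 -> None


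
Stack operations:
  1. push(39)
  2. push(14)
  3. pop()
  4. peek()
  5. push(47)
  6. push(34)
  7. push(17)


push(39) -> [39]
push(14) -> [39, 14]
pop()->14, [39]
peek()->39
push(47) -> [39, 47]
push(34) -> [39, 47, 34]
push(17) -> [39, 47, 34, 17]

Final stack: [39, 47, 34, 17]


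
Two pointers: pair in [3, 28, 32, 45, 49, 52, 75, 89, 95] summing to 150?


lo=0(3)+hi=8(95)=98
lo=1(28)+hi=8(95)=123
lo=2(32)+hi=8(95)=127
lo=3(45)+hi=8(95)=140
lo=4(49)+hi=8(95)=144
lo=5(52)+hi=8(95)=147
lo=6(75)+hi=8(95)=170
lo=6(75)+hi=7(89)=164

No pair found


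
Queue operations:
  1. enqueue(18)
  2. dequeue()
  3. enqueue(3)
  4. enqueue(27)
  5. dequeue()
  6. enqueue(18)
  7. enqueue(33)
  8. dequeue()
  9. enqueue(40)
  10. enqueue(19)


enqueue(18) -> [18]
dequeue()->18, []
enqueue(3) -> [3]
enqueue(27) -> [3, 27]
dequeue()->3, [27]
enqueue(18) -> [27, 18]
enqueue(33) -> [27, 18, 33]
dequeue()->27, [18, 33]
enqueue(40) -> [18, 33, 40]
enqueue(19) -> [18, 33, 40, 19]

Final queue: [18, 33, 40, 19]


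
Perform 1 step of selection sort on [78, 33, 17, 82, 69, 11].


Initial: [78, 33, 17, 82, 69, 11]
Step 1: min=11 at 5
  Swap: [11, 33, 17, 82, 69, 78]

After 1 step: [11, 33, 17, 82, 69, 78]


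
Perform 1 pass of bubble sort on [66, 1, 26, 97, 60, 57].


Initial: [66, 1, 26, 97, 60, 57]
Pass 1: [1, 26, 66, 60, 57, 97] (4 swaps)

After 1 pass: [1, 26, 66, 60, 57, 97]


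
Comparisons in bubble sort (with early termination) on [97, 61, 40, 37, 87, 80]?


Algorithm: bubble sort (with early termination)
Input: [97, 61, 40, 37, 87, 80]
Sorted: [37, 40, 61, 80, 87, 97]

14


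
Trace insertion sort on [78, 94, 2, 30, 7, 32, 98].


Initial: [78, 94, 2, 30, 7, 32, 98]
Insert 94: [78, 94, 2, 30, 7, 32, 98]
Insert 2: [2, 78, 94, 30, 7, 32, 98]
Insert 30: [2, 30, 78, 94, 7, 32, 98]
Insert 7: [2, 7, 30, 78, 94, 32, 98]
Insert 32: [2, 7, 30, 32, 78, 94, 98]
Insert 98: [2, 7, 30, 32, 78, 94, 98]

Sorted: [2, 7, 30, 32, 78, 94, 98]


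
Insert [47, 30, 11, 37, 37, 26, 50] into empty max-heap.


Insert 47: [47]
Insert 30: [47, 30]
Insert 11: [47, 30, 11]
Insert 37: [47, 37, 11, 30]
Insert 37: [47, 37, 11, 30, 37]
Insert 26: [47, 37, 26, 30, 37, 11]
Insert 50: [50, 37, 47, 30, 37, 11, 26]

Final heap: [50, 37, 47, 30, 37, 11, 26]


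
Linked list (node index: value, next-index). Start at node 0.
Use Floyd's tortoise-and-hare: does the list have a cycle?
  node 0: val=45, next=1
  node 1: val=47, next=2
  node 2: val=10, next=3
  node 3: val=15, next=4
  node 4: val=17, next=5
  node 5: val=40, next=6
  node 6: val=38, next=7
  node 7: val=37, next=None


Floyd's tortoise (slow, +1) and hare (fast, +2):
  init: slow=0, fast=0
  step 1: slow=1, fast=2
  step 2: slow=2, fast=4
  step 3: slow=3, fast=6
  step 4: fast 6->7->None, no cycle

Cycle: no


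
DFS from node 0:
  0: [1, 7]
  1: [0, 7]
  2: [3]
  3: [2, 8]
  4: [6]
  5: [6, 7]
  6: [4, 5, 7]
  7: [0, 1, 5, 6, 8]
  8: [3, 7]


Visit 0, push [7, 1]
Visit 1, push [7]
Visit 7, push [8, 6, 5]
Visit 5, push [6]
Visit 6, push [4]
Visit 4, push []
Visit 8, push [3]
Visit 3, push [2]
Visit 2, push []

DFS order: [0, 1, 7, 5, 6, 4, 8, 3, 2]


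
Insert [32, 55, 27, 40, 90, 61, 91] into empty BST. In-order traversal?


Insert 32: root
Insert 55: R from 32
Insert 27: L from 32
Insert 40: R from 32 -> L from 55
Insert 90: R from 32 -> R from 55
Insert 61: R from 32 -> R from 55 -> L from 90
Insert 91: R from 32 -> R from 55 -> R from 90

In-order: [27, 32, 40, 55, 61, 90, 91]


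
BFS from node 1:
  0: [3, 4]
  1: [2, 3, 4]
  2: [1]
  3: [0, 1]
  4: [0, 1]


Visit 1, enqueue [2, 3, 4]
Visit 2, enqueue []
Visit 3, enqueue [0]
Visit 4, enqueue []
Visit 0, enqueue []

BFS order: [1, 2, 3, 4, 0]


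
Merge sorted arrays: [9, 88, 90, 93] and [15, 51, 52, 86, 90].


Take 9 from A
Take 15 from B
Take 51 from B
Take 52 from B
Take 86 from B
Take 88 from A
Take 90 from A
Take 90 from B

Merged: [9, 15, 51, 52, 86, 88, 90, 90, 93]


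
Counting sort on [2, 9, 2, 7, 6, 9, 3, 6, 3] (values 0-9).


Input: [2, 9, 2, 7, 6, 9, 3, 6, 3]
Counts: [0, 0, 2, 2, 0, 0, 2, 1, 0, 2]

Sorted: [2, 2, 3, 3, 6, 6, 7, 9, 9]


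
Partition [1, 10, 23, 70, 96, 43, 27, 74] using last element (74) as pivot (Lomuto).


Pivot: 74
  1 <= 74: advance i (no swap)
  10 <= 74: advance i (no swap)
  23 <= 74: advance i (no swap)
  70 <= 74: advance i (no swap)
  43 <= 74: swap -> [1, 10, 23, 70, 43, 96, 27, 74]
  27 <= 74: swap -> [1, 10, 23, 70, 43, 27, 96, 74]
Place pivot at 6: [1, 10, 23, 70, 43, 27, 74, 96]

Partitioned: [1, 10, 23, 70, 43, 27, 74, 96]


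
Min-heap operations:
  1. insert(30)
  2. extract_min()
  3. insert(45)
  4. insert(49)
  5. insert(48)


insert(30) -> [30]
extract_min()->30, []
insert(45) -> [45]
insert(49) -> [45, 49]
insert(48) -> [45, 49, 48]

Final heap: [45, 49, 48]


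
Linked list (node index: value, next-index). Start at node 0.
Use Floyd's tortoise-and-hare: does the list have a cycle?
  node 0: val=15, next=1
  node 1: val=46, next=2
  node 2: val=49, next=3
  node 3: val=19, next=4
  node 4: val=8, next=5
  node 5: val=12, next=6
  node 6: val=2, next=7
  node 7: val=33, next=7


Floyd's tortoise (slow, +1) and hare (fast, +2):
  init: slow=0, fast=0
  step 1: slow=1, fast=2
  step 2: slow=2, fast=4
  step 3: slow=3, fast=6
  step 4: slow=4, fast=7
  step 5: slow=5, fast=7
  step 6: slow=6, fast=7
  step 7: slow=7, fast=7
  slow == fast at node 7: cycle detected

Cycle: yes


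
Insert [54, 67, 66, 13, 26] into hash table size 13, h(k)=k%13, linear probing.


Insert 54: h=2 -> slot 2
Insert 67: h=2, 1 probes -> slot 3
Insert 66: h=1 -> slot 1
Insert 13: h=0 -> slot 0
Insert 26: h=0, 4 probes -> slot 4

Table: [13, 66, 54, 67, 26, None, None, None, None, None, None, None, None]


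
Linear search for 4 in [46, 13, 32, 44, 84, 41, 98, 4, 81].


i=0: 46!=4
i=1: 13!=4
i=2: 32!=4
i=3: 44!=4
i=4: 84!=4
i=5: 41!=4
i=6: 98!=4
i=7: 4==4 found!

Found at 7, 8 comps


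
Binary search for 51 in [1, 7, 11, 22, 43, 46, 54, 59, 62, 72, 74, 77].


Step 1: lo=0, hi=11, mid=5, val=46
Step 2: lo=6, hi=11, mid=8, val=62
Step 3: lo=6, hi=7, mid=6, val=54

Not found


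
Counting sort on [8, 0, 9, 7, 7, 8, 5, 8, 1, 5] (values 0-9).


Input: [8, 0, 9, 7, 7, 8, 5, 8, 1, 5]
Counts: [1, 1, 0, 0, 0, 2, 0, 2, 3, 1]

Sorted: [0, 1, 5, 5, 7, 7, 8, 8, 8, 9]


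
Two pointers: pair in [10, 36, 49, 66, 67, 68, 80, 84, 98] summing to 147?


lo=0(10)+hi=8(98)=108
lo=1(36)+hi=8(98)=134
lo=2(49)+hi=8(98)=147

Yes: 49+98=147


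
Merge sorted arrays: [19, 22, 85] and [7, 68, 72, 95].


Take 7 from B
Take 19 from A
Take 22 from A
Take 68 from B
Take 72 from B
Take 85 from A

Merged: [7, 19, 22, 68, 72, 85, 95]


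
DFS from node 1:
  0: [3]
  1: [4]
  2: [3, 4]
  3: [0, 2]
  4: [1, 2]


Visit 1, push [4]
Visit 4, push [2]
Visit 2, push [3]
Visit 3, push [0]
Visit 0, push []

DFS order: [1, 4, 2, 3, 0]


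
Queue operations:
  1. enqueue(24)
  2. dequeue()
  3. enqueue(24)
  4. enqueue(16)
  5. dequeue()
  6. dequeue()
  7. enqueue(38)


enqueue(24) -> [24]
dequeue()->24, []
enqueue(24) -> [24]
enqueue(16) -> [24, 16]
dequeue()->24, [16]
dequeue()->16, []
enqueue(38) -> [38]

Final queue: [38]


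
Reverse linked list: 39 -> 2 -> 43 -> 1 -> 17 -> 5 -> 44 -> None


Step 1: curr=39, set curr.next=prev(None) | reversed so far: 39
Step 2: curr=2, set curr.next=prev(39) | reversed so far: 2 -> 39
Step 3: curr=43, set curr.next=prev(2) | reversed so far: 43 -> 2 -> 39
Step 4: curr=1, set curr.next=prev(43) | reversed so far: 1 -> 43 -> 2 -> 39
Step 5: curr=17, set curr.next=prev(1) | reversed so far: 17 -> 1 -> 43 -> 2 -> 39
Step 6: curr=5, set curr.next=prev(17) | reversed so far: 5 -> 17 -> 1 -> 43 -> 2 -> 39
Step 7: curr=44, set curr.next=prev(5) | reversed so far: 44 -> 5 -> 17 -> 1 -> 43 -> 2 -> 39

44 -> 5 -> 17 -> 1 -> 43 -> 2 -> 39 -> None


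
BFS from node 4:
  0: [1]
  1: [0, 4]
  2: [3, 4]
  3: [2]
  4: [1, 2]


Visit 4, enqueue [1, 2]
Visit 1, enqueue [0]
Visit 2, enqueue [3]
Visit 0, enqueue []
Visit 3, enqueue []

BFS order: [4, 1, 2, 0, 3]


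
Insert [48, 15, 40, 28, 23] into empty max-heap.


Insert 48: [48]
Insert 15: [48, 15]
Insert 40: [48, 15, 40]
Insert 28: [48, 28, 40, 15]
Insert 23: [48, 28, 40, 15, 23]

Final heap: [48, 28, 40, 15, 23]


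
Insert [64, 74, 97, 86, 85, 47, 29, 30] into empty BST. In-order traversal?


Insert 64: root
Insert 74: R from 64
Insert 97: R from 64 -> R from 74
Insert 86: R from 64 -> R from 74 -> L from 97
Insert 85: R from 64 -> R from 74 -> L from 97 -> L from 86
Insert 47: L from 64
Insert 29: L from 64 -> L from 47
Insert 30: L from 64 -> L from 47 -> R from 29

In-order: [29, 30, 47, 64, 74, 85, 86, 97]


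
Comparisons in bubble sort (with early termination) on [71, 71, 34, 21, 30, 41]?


Algorithm: bubble sort (with early termination)
Input: [71, 71, 34, 21, 30, 41]
Sorted: [21, 30, 34, 41, 71, 71]

14


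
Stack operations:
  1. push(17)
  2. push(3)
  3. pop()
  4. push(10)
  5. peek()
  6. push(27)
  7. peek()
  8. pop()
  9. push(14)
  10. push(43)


push(17) -> [17]
push(3) -> [17, 3]
pop()->3, [17]
push(10) -> [17, 10]
peek()->10
push(27) -> [17, 10, 27]
peek()->27
pop()->27, [17, 10]
push(14) -> [17, 10, 14]
push(43) -> [17, 10, 14, 43]

Final stack: [17, 10, 14, 43]


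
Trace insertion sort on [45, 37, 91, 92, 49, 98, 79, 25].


Initial: [45, 37, 91, 92, 49, 98, 79, 25]
Insert 37: [37, 45, 91, 92, 49, 98, 79, 25]
Insert 91: [37, 45, 91, 92, 49, 98, 79, 25]
Insert 92: [37, 45, 91, 92, 49, 98, 79, 25]
Insert 49: [37, 45, 49, 91, 92, 98, 79, 25]
Insert 98: [37, 45, 49, 91, 92, 98, 79, 25]
Insert 79: [37, 45, 49, 79, 91, 92, 98, 25]
Insert 25: [25, 37, 45, 49, 79, 91, 92, 98]

Sorted: [25, 37, 45, 49, 79, 91, 92, 98]


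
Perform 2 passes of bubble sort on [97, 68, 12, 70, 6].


Initial: [97, 68, 12, 70, 6]
Pass 1: [68, 12, 70, 6, 97] (4 swaps)
Pass 2: [12, 68, 6, 70, 97] (2 swaps)

After 2 passes: [12, 68, 6, 70, 97]


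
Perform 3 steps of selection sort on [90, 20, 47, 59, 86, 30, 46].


Initial: [90, 20, 47, 59, 86, 30, 46]
Step 1: min=20 at 1
  Swap: [20, 90, 47, 59, 86, 30, 46]
Step 2: min=30 at 5
  Swap: [20, 30, 47, 59, 86, 90, 46]
Step 3: min=46 at 6
  Swap: [20, 30, 46, 59, 86, 90, 47]

After 3 steps: [20, 30, 46, 59, 86, 90, 47]


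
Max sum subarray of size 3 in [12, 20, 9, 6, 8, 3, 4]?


[0:3]: 41
[1:4]: 35
[2:5]: 23
[3:6]: 17
[4:7]: 15

Max: 41 at [0:3]


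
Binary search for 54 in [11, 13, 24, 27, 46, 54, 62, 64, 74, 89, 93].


Step 1: lo=0, hi=10, mid=5, val=54

Found at index 5


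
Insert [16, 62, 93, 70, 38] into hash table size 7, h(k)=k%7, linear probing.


Insert 16: h=2 -> slot 2
Insert 62: h=6 -> slot 6
Insert 93: h=2, 1 probes -> slot 3
Insert 70: h=0 -> slot 0
Insert 38: h=3, 1 probes -> slot 4

Table: [70, None, 16, 93, 38, None, 62]


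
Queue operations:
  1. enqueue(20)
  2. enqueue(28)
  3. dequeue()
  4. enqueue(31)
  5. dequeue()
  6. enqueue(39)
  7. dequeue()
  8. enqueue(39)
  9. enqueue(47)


enqueue(20) -> [20]
enqueue(28) -> [20, 28]
dequeue()->20, [28]
enqueue(31) -> [28, 31]
dequeue()->28, [31]
enqueue(39) -> [31, 39]
dequeue()->31, [39]
enqueue(39) -> [39, 39]
enqueue(47) -> [39, 39, 47]

Final queue: [39, 39, 47]


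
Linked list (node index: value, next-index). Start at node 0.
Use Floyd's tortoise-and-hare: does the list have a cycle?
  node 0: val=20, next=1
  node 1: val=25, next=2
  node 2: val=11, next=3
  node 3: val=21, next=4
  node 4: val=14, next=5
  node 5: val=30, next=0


Floyd's tortoise (slow, +1) and hare (fast, +2):
  init: slow=0, fast=0
  step 1: slow=1, fast=2
  step 2: slow=2, fast=4
  step 3: slow=3, fast=0
  step 4: slow=4, fast=2
  step 5: slow=5, fast=4
  step 6: slow=0, fast=0
  slow == fast at node 0: cycle detected

Cycle: yes


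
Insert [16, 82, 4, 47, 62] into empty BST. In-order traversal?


Insert 16: root
Insert 82: R from 16
Insert 4: L from 16
Insert 47: R from 16 -> L from 82
Insert 62: R from 16 -> L from 82 -> R from 47

In-order: [4, 16, 47, 62, 82]


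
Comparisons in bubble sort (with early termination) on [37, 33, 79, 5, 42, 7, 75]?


Algorithm: bubble sort (with early termination)
Input: [37, 33, 79, 5, 42, 7, 75]
Sorted: [5, 7, 33, 37, 42, 75, 79]

20


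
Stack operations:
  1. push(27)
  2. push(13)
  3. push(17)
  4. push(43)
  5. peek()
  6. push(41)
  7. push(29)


push(27) -> [27]
push(13) -> [27, 13]
push(17) -> [27, 13, 17]
push(43) -> [27, 13, 17, 43]
peek()->43
push(41) -> [27, 13, 17, 43, 41]
push(29) -> [27, 13, 17, 43, 41, 29]

Final stack: [27, 13, 17, 43, 41, 29]


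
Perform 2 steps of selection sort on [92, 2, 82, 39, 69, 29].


Initial: [92, 2, 82, 39, 69, 29]
Step 1: min=2 at 1
  Swap: [2, 92, 82, 39, 69, 29]
Step 2: min=29 at 5
  Swap: [2, 29, 82, 39, 69, 92]

After 2 steps: [2, 29, 82, 39, 69, 92]


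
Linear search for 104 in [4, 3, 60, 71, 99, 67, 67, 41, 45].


i=0: 4!=104
i=1: 3!=104
i=2: 60!=104
i=3: 71!=104
i=4: 99!=104
i=5: 67!=104
i=6: 67!=104
i=7: 41!=104
i=8: 45!=104

Not found, 9 comps


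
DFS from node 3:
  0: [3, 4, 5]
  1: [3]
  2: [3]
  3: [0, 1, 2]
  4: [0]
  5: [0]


Visit 3, push [2, 1, 0]
Visit 0, push [5, 4]
Visit 4, push []
Visit 5, push []
Visit 1, push []
Visit 2, push []

DFS order: [3, 0, 4, 5, 1, 2]


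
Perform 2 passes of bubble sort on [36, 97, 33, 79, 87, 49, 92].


Initial: [36, 97, 33, 79, 87, 49, 92]
Pass 1: [36, 33, 79, 87, 49, 92, 97] (5 swaps)
Pass 2: [33, 36, 79, 49, 87, 92, 97] (2 swaps)

After 2 passes: [33, 36, 79, 49, 87, 92, 97]


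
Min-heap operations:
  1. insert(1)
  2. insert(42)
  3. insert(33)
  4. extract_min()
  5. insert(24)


insert(1) -> [1]
insert(42) -> [1, 42]
insert(33) -> [1, 42, 33]
extract_min()->1, [33, 42]
insert(24) -> [24, 42, 33]

Final heap: [24, 42, 33]


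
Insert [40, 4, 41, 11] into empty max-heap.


Insert 40: [40]
Insert 4: [40, 4]
Insert 41: [41, 4, 40]
Insert 11: [41, 11, 40, 4]

Final heap: [41, 11, 40, 4]


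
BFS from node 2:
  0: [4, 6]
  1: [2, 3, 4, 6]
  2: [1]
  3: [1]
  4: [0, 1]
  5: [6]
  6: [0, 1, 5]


Visit 2, enqueue [1]
Visit 1, enqueue [3, 4, 6]
Visit 3, enqueue []
Visit 4, enqueue [0]
Visit 6, enqueue [5]
Visit 0, enqueue []
Visit 5, enqueue []

BFS order: [2, 1, 3, 4, 6, 0, 5]


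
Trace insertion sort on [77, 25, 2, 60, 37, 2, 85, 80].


Initial: [77, 25, 2, 60, 37, 2, 85, 80]
Insert 25: [25, 77, 2, 60, 37, 2, 85, 80]
Insert 2: [2, 25, 77, 60, 37, 2, 85, 80]
Insert 60: [2, 25, 60, 77, 37, 2, 85, 80]
Insert 37: [2, 25, 37, 60, 77, 2, 85, 80]
Insert 2: [2, 2, 25, 37, 60, 77, 85, 80]
Insert 85: [2, 2, 25, 37, 60, 77, 85, 80]
Insert 80: [2, 2, 25, 37, 60, 77, 80, 85]

Sorted: [2, 2, 25, 37, 60, 77, 80, 85]


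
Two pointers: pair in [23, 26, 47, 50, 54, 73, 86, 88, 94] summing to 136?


lo=0(23)+hi=8(94)=117
lo=1(26)+hi=8(94)=120
lo=2(47)+hi=8(94)=141
lo=2(47)+hi=7(88)=135
lo=3(50)+hi=7(88)=138
lo=3(50)+hi=6(86)=136

Yes: 50+86=136


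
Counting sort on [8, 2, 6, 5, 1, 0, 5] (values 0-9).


Input: [8, 2, 6, 5, 1, 0, 5]
Counts: [1, 1, 1, 0, 0, 2, 1, 0, 1, 0]

Sorted: [0, 1, 2, 5, 5, 6, 8]


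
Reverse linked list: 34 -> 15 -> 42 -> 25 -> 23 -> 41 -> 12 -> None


Step 1: curr=34, set curr.next=prev(None) | reversed so far: 34
Step 2: curr=15, set curr.next=prev(34) | reversed so far: 15 -> 34
Step 3: curr=42, set curr.next=prev(15) | reversed so far: 42 -> 15 -> 34
Step 4: curr=25, set curr.next=prev(42) | reversed so far: 25 -> 42 -> 15 -> 34
Step 5: curr=23, set curr.next=prev(25) | reversed so far: 23 -> 25 -> 42 -> 15 -> 34
Step 6: curr=41, set curr.next=prev(23) | reversed so far: 41 -> 23 -> 25 -> 42 -> 15 -> 34
Step 7: curr=12, set curr.next=prev(41) | reversed so far: 12 -> 41 -> 23 -> 25 -> 42 -> 15 -> 34

12 -> 41 -> 23 -> 25 -> 42 -> 15 -> 34 -> None


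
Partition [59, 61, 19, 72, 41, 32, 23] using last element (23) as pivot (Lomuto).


Pivot: 23
  19 <= 23: swap -> [19, 61, 59, 72, 41, 32, 23]
Place pivot at 1: [19, 23, 59, 72, 41, 32, 61]

Partitioned: [19, 23, 59, 72, 41, 32, 61]


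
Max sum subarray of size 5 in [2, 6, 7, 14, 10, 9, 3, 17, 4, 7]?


[0:5]: 39
[1:6]: 46
[2:7]: 43
[3:8]: 53
[4:9]: 43
[5:10]: 40

Max: 53 at [3:8]


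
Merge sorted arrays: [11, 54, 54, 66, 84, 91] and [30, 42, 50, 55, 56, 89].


Take 11 from A
Take 30 from B
Take 42 from B
Take 50 from B
Take 54 from A
Take 54 from A
Take 55 from B
Take 56 from B
Take 66 from A
Take 84 from A
Take 89 from B

Merged: [11, 30, 42, 50, 54, 54, 55, 56, 66, 84, 89, 91]


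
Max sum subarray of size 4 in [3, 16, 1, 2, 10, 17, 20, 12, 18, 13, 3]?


[0:4]: 22
[1:5]: 29
[2:6]: 30
[3:7]: 49
[4:8]: 59
[5:9]: 67
[6:10]: 63
[7:11]: 46

Max: 67 at [5:9]


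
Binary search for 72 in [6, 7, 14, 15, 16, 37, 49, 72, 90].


Step 1: lo=0, hi=8, mid=4, val=16
Step 2: lo=5, hi=8, mid=6, val=49
Step 3: lo=7, hi=8, mid=7, val=72

Found at index 7


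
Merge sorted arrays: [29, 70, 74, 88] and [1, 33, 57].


Take 1 from B
Take 29 from A
Take 33 from B
Take 57 from B

Merged: [1, 29, 33, 57, 70, 74, 88]


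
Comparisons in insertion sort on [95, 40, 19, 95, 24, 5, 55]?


Algorithm: insertion sort
Input: [95, 40, 19, 95, 24, 5, 55]
Sorted: [5, 19, 24, 40, 55, 95, 95]

16


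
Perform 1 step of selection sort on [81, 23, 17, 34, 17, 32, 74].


Initial: [81, 23, 17, 34, 17, 32, 74]
Step 1: min=17 at 2
  Swap: [17, 23, 81, 34, 17, 32, 74]

After 1 step: [17, 23, 81, 34, 17, 32, 74]


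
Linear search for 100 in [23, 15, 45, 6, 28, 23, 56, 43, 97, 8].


i=0: 23!=100
i=1: 15!=100
i=2: 45!=100
i=3: 6!=100
i=4: 28!=100
i=5: 23!=100
i=6: 56!=100
i=7: 43!=100
i=8: 97!=100
i=9: 8!=100

Not found, 10 comps


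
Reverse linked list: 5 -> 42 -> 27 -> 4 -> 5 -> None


Step 1: curr=5, set curr.next=prev(None) | reversed so far: 5
Step 2: curr=42, set curr.next=prev(5) | reversed so far: 42 -> 5
Step 3: curr=27, set curr.next=prev(42) | reversed so far: 27 -> 42 -> 5
Step 4: curr=4, set curr.next=prev(27) | reversed so far: 4 -> 27 -> 42 -> 5
Step 5: curr=5, set curr.next=prev(4) | reversed so far: 5 -> 4 -> 27 -> 42 -> 5

5 -> 4 -> 27 -> 42 -> 5 -> None


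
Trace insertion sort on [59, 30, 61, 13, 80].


Initial: [59, 30, 61, 13, 80]
Insert 30: [30, 59, 61, 13, 80]
Insert 61: [30, 59, 61, 13, 80]
Insert 13: [13, 30, 59, 61, 80]
Insert 80: [13, 30, 59, 61, 80]

Sorted: [13, 30, 59, 61, 80]


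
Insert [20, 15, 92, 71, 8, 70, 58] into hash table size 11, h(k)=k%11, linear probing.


Insert 20: h=9 -> slot 9
Insert 15: h=4 -> slot 4
Insert 92: h=4, 1 probes -> slot 5
Insert 71: h=5, 1 probes -> slot 6
Insert 8: h=8 -> slot 8
Insert 70: h=4, 3 probes -> slot 7
Insert 58: h=3 -> slot 3

Table: [None, None, None, 58, 15, 92, 71, 70, 8, 20, None]


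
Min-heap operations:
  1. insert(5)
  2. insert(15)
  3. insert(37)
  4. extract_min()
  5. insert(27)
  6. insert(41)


insert(5) -> [5]
insert(15) -> [5, 15]
insert(37) -> [5, 15, 37]
extract_min()->5, [15, 37]
insert(27) -> [15, 37, 27]
insert(41) -> [15, 37, 27, 41]

Final heap: [15, 37, 27, 41]


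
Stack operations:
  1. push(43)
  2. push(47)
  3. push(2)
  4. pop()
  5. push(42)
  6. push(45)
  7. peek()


push(43) -> [43]
push(47) -> [43, 47]
push(2) -> [43, 47, 2]
pop()->2, [43, 47]
push(42) -> [43, 47, 42]
push(45) -> [43, 47, 42, 45]
peek()->45

Final stack: [43, 47, 42, 45]


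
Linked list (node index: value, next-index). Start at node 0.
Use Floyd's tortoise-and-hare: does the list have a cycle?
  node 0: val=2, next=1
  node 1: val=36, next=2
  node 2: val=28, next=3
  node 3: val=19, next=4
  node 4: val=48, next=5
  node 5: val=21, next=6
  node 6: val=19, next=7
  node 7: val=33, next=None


Floyd's tortoise (slow, +1) and hare (fast, +2):
  init: slow=0, fast=0
  step 1: slow=1, fast=2
  step 2: slow=2, fast=4
  step 3: slow=3, fast=6
  step 4: fast 6->7->None, no cycle

Cycle: no


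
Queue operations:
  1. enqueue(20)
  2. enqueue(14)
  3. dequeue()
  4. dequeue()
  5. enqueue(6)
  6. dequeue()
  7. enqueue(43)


enqueue(20) -> [20]
enqueue(14) -> [20, 14]
dequeue()->20, [14]
dequeue()->14, []
enqueue(6) -> [6]
dequeue()->6, []
enqueue(43) -> [43]

Final queue: [43]


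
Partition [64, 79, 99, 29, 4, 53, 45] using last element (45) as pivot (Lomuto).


Pivot: 45
  29 <= 45: swap -> [29, 79, 99, 64, 4, 53, 45]
  4 <= 45: swap -> [29, 4, 99, 64, 79, 53, 45]
Place pivot at 2: [29, 4, 45, 64, 79, 53, 99]

Partitioned: [29, 4, 45, 64, 79, 53, 99]
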